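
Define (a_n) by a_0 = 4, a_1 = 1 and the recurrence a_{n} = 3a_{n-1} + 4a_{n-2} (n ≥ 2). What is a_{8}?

65539

The ordinary generating function has denominator 1 - 3q - 4q^2.
Iterating the recurrence: a_0,…,a_{8} = 4, 1, 19, 61, 259, 1021, 4099, 16381, 65539.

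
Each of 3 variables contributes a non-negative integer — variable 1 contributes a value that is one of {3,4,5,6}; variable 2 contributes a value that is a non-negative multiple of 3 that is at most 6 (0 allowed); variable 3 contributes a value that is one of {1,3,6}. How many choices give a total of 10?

The generating function for the choices is (t^3 + t^4 + t^5 + t^6)·(1 + t^3 + t^6)·(t + t^3 + t^6); the count is [t^10].
(t^3 + t^4 + t^5 + t^6) has coefficients 0,0,0,1,1,1,1 for degrees 0…6.
(1 + t^3 + t^6) has coefficients 1,0,0,1,0,0,1,0,0,0,0 for degrees 0…10.
Finally multiplying by (t + t^3 + t^6), the product of all factors after the first has coefficients 0,1,0,1,1,0,2,1,0,2,0 for degrees 0…10.
[t^10] = 1·1 + 1·2 + 1·0 + 1·1 = 4.

4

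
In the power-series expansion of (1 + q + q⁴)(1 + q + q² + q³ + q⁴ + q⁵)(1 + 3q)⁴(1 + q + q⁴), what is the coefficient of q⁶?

1183

(1 + q + q⁴) has coefficients 1,1,0,0,1 for degrees 0…4.
(1 + q + q² + q³ + q⁴ + q⁵) has coefficients 1,1,1,1,1,1,0 for degrees 0…6.
Multiplying by (1 + 3q)⁴ gives running coefficients 1,13,67,175,256,256,255 for degrees 0…6.
Finally multiplying by (1 + q + q⁴), the product of all factors after the first has coefficients 1,14,80,242,432,525,578 for degrees 0…6.
[q⁶] = 1·578 + 1·525 + 1·80 = 1183.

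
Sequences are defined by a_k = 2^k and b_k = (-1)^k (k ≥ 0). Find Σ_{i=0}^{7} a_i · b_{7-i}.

The convolution is the x^7 coefficient of A(x)B(x).
Σ = 1·(-1) + 2·1 + 4·(-1) + 8·1 + 16·(-1) + 32·1 + 64·(-1) + 128·1 = 85.

85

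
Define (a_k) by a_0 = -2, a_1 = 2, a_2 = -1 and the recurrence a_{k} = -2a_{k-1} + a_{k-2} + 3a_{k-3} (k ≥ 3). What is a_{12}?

969

The ordinary generating function has denominator 1 + 2q - q^2 - 3q^3.
Iterating the recurrence: a_0,…,a_{12} = -2, 2, -1, -2, 9, -23, 49, -94, 168, -283, 452, -683, 969.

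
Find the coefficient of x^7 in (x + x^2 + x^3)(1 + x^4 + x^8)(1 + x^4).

(x + x^2 + x^3) has coefficients 0,1,1,1 for degrees 0…3.
(1 + x^4 + x^8) has coefficients 1,0,0,0,1,0,0,0 for degrees 0…7.
Finally multiplying by (1 + x^4), the product of all factors after the first has coefficients 1,0,0,0,2,0,0,0 for degrees 0…7.
[x^7] = 1·0 + 1·0 + 1·2 = 2.

2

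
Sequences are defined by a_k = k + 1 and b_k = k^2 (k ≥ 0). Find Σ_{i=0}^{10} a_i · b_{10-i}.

1210

This is [x^10] in the product of the two ordinary generating functions.
Σ = 1·100 + 2·81 + 3·64 + 4·49 + 5·36 + 6·25 + 7·16 + 8·9 + 9·4 + 10·1 + 11·0 = 1210.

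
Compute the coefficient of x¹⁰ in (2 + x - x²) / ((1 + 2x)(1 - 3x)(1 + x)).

60073

The denominator gives the recurrence a_n = 7a_(n−2) + 6a_(n−3) for n ≥ 3; the numerator fixes a_0 = 2, a_1 = 1, a_2 = 13.
Iterating: 2, 1, 13, 19, 97, 211, 793, 2059, 6817, 19171, 60073, so a_10 = 60073.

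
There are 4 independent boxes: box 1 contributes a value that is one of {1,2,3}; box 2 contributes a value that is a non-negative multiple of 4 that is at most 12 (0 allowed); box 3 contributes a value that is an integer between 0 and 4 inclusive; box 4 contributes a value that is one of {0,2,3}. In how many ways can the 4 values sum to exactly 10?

The generating function for the choices is (z + z^2 + z^3)·(1 + z^4 + z^8 + z^12)·(1 + z + z^2 + z^3 + z^4)·(1 + z^2 + z^3); the count is [z^10].
(z + z^2 + z^3) has coefficients 0,1,1,1 for degrees 0…3.
(1 + z^4 + z^8 + z^12) has coefficients 1,0,0,0,1,0,0,0,1,0,0 for degrees 0…10.
Multiplying by (1 + z + z^2 + z^3 + z^4) gives running coefficients 1,1,1,1,2,1,1,1,2,1,1 for degrees 0…10.
Finally multiplying by (1 + z^2 + z^3), the product of all factors after the first has coefficients 1,1,2,3,4,3,4,4,4,3,4 for degrees 0…10.
[z^10] = 1·3 + 1·4 + 1·4 = 11.

11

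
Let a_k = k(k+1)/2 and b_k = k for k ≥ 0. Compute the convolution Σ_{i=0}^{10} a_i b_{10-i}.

The convolution is the x^10 coefficient of A(x)B(x).
Σ = 0·10 + 1·9 + 3·8 + 6·7 + 10·6 + 15·5 + 21·4 + 28·3 + 36·2 + 45·1 + 55·0 = 495.

495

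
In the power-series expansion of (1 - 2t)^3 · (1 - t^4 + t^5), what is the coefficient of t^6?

-18

(1 - 2t)^3 has coefficients 1,-6,12,-8 for degrees 0…3.
(1 - t^4 + t^5) has coefficients 1,0,0,0,-1,1,0 for degrees 0…6.
[t^6] = 1·0 − 6·1 + 12·(-1) − 8·0 = -18.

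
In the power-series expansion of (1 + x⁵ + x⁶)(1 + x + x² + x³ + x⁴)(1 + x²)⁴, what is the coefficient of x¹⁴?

(1 + x⁵ + x⁶) has coefficients 1,0,0,0,0,1,1 for degrees 0…6.
(1 + x + x² + x³ + x⁴) has coefficients 1,1,1,1,1,0,0,0,0,0,0,0,0,0,0 for degrees 0…14.
Finally multiplying by (1 + x²)⁴, the product of all factors after the first has coefficients 1,1,5,5,11,10,14,10,11,5,5,1,1,0,0 for degrees 0…14.
[x¹⁴] = 1·0 + 1·5 + 1·11 = 16.

16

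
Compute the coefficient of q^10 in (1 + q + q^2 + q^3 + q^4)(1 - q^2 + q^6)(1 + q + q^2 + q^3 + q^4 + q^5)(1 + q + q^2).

6

(1 + q + q^2 + q^3 + q^4) has coefficients 1,1,1,1,1 for degrees 0…4.
(1 - q^2 + q^6) has coefficients 1,0,-1,0,0,0,1,0,0,0,0 for degrees 0…10.
Multiplying by (1 + q + q^2 + q^3 + q^4 + q^5) gives running coefficients 1,1,0,0,0,0,0,0,1,1,1 for degrees 0…10.
Finally multiplying by (1 + q + q^2), the product of all factors after the first has coefficients 1,2,2,1,0,0,0,0,1,2,3 for degrees 0…10.
[q^10] = 1·3 + 1·2 + 1·1 + 1·0 + 1·0 = 6.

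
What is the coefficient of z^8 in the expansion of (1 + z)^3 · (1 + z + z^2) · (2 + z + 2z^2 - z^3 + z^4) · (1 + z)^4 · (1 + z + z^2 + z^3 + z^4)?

(1 + z)^3 has coefficients 1,3,3,1 for degrees 0…3.
(1 + z + z^2) has coefficients 1,1,1,0,0,0,0,0,0 for degrees 0…8.
Multiplying by (2 + z + 2z^2 - z^3 + z^4) gives running coefficients 2,3,5,2,2,0,1,0,0 for degrees 0…8.
Multiplying by (1 + z)^4 gives running coefficients 2,11,29,48,54,43,26,14,8 for degrees 0…8.
Finally multiplying by (1 + z + z^2 + z^3 + z^4), the product of all factors after the first has coefficients 2,13,42,90,144,185,200,185,145 for degrees 0…8.
[z^8] = 1·145 + 3·185 + 3·200 + 1·185 = 1485.

1485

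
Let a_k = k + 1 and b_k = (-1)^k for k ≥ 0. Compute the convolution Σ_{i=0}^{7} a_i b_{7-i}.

This is [x^7] in the product of the two ordinary generating functions.
Σ = 1·(-1) + 2·1 + 3·(-1) + 4·1 + 5·(-1) + 6·1 + 7·(-1) + 8·1 = 4.

4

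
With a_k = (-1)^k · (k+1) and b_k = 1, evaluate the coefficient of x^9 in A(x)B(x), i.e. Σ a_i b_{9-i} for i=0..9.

-5

The convolution is the x^9 coefficient of A(x)B(x).
Σ = 1·1 − 2·1 + 3·1 − 4·1 + 5·1 − 6·1 + 7·1 − 8·1 + 9·1 − 10·1 = -5.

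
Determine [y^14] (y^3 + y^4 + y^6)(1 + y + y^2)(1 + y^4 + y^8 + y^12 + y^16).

2

(y^3 + y^4 + y^6) has coefficients 0,0,0,1,1,0,1 for degrees 0…6.
(1 + y + y^2) has coefficients 1,1,1,0,0,0,0,0,0,0,0,0,0,0,0 for degrees 0…14.
Finally multiplying by (1 + y^4 + y^8 + y^12 + y^16), the product of all factors after the first has coefficients 1,1,1,0,1,1,1,0,1,1,1,0,1,1,1 for degrees 0…14.
[y^14] = 1·0 + 1·1 + 1·1 = 2.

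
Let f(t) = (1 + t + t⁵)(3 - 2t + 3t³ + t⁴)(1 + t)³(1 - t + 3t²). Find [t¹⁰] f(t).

7

(1 + t + t⁵) has coefficients 1,1,0,0,0,1 for degrees 0…5.
(3 - 2t + 3t³ + t⁴) has coefficients 3,-2,0,3,1,0,0,0,0,0,0 for degrees 0…10.
Multiplying by (1 + t)³ gives running coefficients 3,7,3,0,8,12,6,1,0,0,0 for degrees 0…10.
Finally multiplying by (1 - t + 3t²), the product of all factors after the first has coefficients 3,4,5,18,17,4,18,31,17,3,0 for degrees 0…10.
[t¹⁰] = 1·0 + 1·3 + 1·4 = 7.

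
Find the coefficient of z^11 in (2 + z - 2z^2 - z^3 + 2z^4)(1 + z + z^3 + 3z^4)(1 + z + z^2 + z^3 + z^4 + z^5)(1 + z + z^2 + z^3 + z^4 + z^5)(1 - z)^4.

(2 + z - 2z^2 - z^3 + 2z^4) has coefficients 2,1,-2,-1,2 for degrees 0…4.
(1 + z + z^3 + 3z^4) has coefficients 1,1,0,1,3,0,0,0,0,0,0,0 for degrees 0…11.
Multiplying by (1 + z + z^2 + z^3 + z^4 + z^5) gives running coefficients 1,2,2,3,6,6,5,4,4,3,0,0 for degrees 0…11.
Multiplying by (1 + z + z^2 + z^3 + z^4 + z^5) gives running coefficients 1,3,5,8,14,20,24,26,28,28,22,16 for degrees 0…11.
Finally multiplying by (1 - z)^4, the product of all factors after the first has coefficients 1,-1,-1,2,1,-5,1,2,2,-4,-2,10 for degrees 0…11.
[z^11] = 2·10 + 1·(-2) − 2·(-4) − 1·2 + 2·2 = 28.

28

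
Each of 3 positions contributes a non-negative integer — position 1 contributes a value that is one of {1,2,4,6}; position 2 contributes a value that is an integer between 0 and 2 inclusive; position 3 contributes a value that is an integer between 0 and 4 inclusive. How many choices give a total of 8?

7

The generating function for the choices is (y + y^2 + y^4 + y^6)·(1 + y + y^2)·(1 + y + y^2 + y^3 + y^4); the count is [y^8].
(y + y^2 + y^4 + y^6) has coefficients 0,1,1,0,1,0,1 for degrees 0…6.
(1 + y + y^2) has coefficients 1,1,1,0,0,0,0,0,0 for degrees 0…8.
Finally multiplying by (1 + y + y^2 + y^3 + y^4), the product of all factors after the first has coefficients 1,2,3,3,3,2,1,0,0 for degrees 0…8.
[y^8] = 1·0 + 1·1 + 1·3 + 1·3 = 7.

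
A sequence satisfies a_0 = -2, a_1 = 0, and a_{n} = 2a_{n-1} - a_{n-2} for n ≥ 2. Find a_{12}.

22

The ordinary generating function has denominator 1 - 2t + t^2.
Iterating the recurrence: a_0,…,a_{12} = -2, 0, 2, 4, 6, 8, 10, 12, 14, 16, 18, 20, 22.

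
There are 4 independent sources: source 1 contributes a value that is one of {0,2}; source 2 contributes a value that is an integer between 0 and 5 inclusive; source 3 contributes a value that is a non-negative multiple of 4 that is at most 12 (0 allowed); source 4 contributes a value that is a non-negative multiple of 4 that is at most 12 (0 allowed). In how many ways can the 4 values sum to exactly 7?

5

The generating function for the choices is (1 + q²)·(1 + q + q² + q³ + q⁴ + q⁵)·(1 + q⁴ + q⁸ + q¹²)·(1 + q⁴ + q⁸ + q¹²); the count is [q⁷].
(1 + q²) has coefficients 1,0,1 for degrees 0…2.
(1 + q + q² + q³ + q⁴ + q⁵) has coefficients 1,1,1,1,1,1,0,0 for degrees 0…7.
Multiplying by (1 + q⁴ + q⁸ + q¹²) gives running coefficients 1,1,1,1,2,2,1,1 for degrees 0…7.
Finally multiplying by (1 + q⁴ + q⁸ + q¹²), the product of all factors after the first has coefficients 1,1,1,1,3,3,2,2 for degrees 0…7.
[q⁷] = 1·2 + 1·3 = 5.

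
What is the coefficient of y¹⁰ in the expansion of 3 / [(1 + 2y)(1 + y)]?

The denominator gives the recurrence a_n = −3a_(n−1) − 2a_(n−2) for n ≥ 2; the numerator fixes a_0 = 3, a_1 = -9.
Iterating: 3, -9, 21, -45, 93, -189, 381, -765, 1533, -3069, 6141, so a_10 = 6141.

6141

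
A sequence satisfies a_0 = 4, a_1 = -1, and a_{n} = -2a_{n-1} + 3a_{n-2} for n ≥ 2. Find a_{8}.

The ordinary generating function has denominator 1 + 2t - 3t^2.
Iterating the recurrence: a_0,…,a_{8} = 4, -1, 14, -31, 104, -301, 914, -2731, 8204.

8204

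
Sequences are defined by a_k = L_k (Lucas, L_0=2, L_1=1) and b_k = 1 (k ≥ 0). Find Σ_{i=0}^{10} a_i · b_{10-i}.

321

This is [x^10] in the product of the two ordinary generating functions.
Σ = 2·1 + 1·1 + 3·1 + 4·1 + 7·1 + 11·1 + 18·1 + 29·1 + 47·1 + 76·1 + 123·1 = 321.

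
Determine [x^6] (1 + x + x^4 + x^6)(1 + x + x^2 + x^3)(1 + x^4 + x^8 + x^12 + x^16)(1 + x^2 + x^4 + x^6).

(1 + x + x^4 + x^6) has coefficients 1,1,0,0,1,0,1 for degrees 0…6.
(1 + x + x^2 + x^3) has coefficients 1,1,1,1,0,0,0 for degrees 0…6.
Multiplying by (1 + x^4 + x^8 + x^12 + x^16) gives running coefficients 1,1,1,1,1,1,1 for degrees 0…6.
Finally multiplying by (1 + x^2 + x^4 + x^6), the product of all factors after the first has coefficients 1,1,2,2,3,3,4 for degrees 0…6.
[x^6] = 1·4 + 1·3 + 1·2 + 1·1 = 10.

10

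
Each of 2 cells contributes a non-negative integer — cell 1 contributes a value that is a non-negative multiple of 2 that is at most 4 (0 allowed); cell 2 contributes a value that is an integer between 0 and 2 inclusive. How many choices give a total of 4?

2

The generating function for the choices is (1 + x^2 + x^4)·(1 + x + x^2); the count is [x^4].
(1 + x^2 + x^4) has coefficients 1,0,1,0,1 for degrees 0…4.
(1 + x + x^2) has coefficients 1,1,1,0,0 for degrees 0…4.
[x^4] = 1·0 + 1·1 + 1·1 = 2.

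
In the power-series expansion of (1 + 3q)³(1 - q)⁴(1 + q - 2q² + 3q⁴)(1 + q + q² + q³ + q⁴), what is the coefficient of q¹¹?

-54

(1 + 3q)³ has coefficients 1,9,27,27 for degrees 0…3.
(1 - q)⁴ has coefficients 1,-4,6,-4,1,0,0,0,0,0,0,0 for degrees 0…11.
Multiplying by (1 + q - 2q² + 3q⁴) gives running coefficients 1,-3,0,10,-12,-3,16,-12,3,0,0,0 for degrees 0…11.
Finally multiplying by (1 + q + q² + q³ + q⁴), the product of all factors after the first has coefficients 1,-2,-2,8,-4,-8,11,-1,-8,4,7,-9 for degrees 0…11.
[q¹¹] = 1·(-9) + 9·7 + 27·4 + 27·(-8) = -54.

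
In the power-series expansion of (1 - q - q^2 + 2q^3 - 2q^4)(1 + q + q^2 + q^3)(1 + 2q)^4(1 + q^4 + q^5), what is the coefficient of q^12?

-154

(1 - q - q^2 + 2q^3 - 2q^4) has coefficients 1,-1,-1,2,-2 for degrees 0…4.
(1 + q + q^2 + q^3) has coefficients 1,1,1,1,0,0,0,0,0,0,0,0,0 for degrees 0…12.
Multiplying by (1 + 2q)^4 gives running coefficients 1,9,33,65,80,72,48,16,0,0,0,0,0 for degrees 0…12.
Finally multiplying by (1 + q^4 + q^5), the product of all factors after the first has coefficients 1,9,33,65,81,82,90,114,145,152,120,64,16 for degrees 0…12.
[q^12] = 1·16 − 1·64 − 1·120 + 2·152 − 2·145 = -154.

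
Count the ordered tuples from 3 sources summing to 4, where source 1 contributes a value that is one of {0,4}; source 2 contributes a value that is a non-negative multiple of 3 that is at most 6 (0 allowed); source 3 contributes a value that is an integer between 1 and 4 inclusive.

The generating function for the choices is (1 + y⁴)·(1 + y³ + y⁶)·(y + y² + y³ + y⁴); the count is [y⁴].
(1 + y⁴) has coefficients 1,0,0,0,1 for degrees 0…4.
(1 + y³ + y⁶) has coefficients 1,0,0,1,0 for degrees 0…4.
Finally multiplying by (y + y² + y³ + y⁴), the product of all factors after the first has coefficients 0,1,1,1,2 for degrees 0…4.
[y⁴] = 1·2 + 1·0 = 2.

2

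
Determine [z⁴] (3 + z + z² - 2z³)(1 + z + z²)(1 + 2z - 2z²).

-11

(3 + z + z² - 2z³) has coefficients 3,1,1,-2 for degrees 0…3.
(1 + z + z²) has coefficients 1,1,1,0,0 for degrees 0…4.
Finally multiplying by (1 + 2z - 2z²), the product of all factors after the first has coefficients 1,3,1,0,-2 for degrees 0…4.
[z⁴] = 3·(-2) + 1·0 + 1·1 − 2·3 = -11.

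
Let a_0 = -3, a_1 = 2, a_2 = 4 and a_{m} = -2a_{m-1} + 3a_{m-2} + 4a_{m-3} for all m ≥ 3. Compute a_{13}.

The ordinary generating function has denominator 1 + 2z - 3z^2 - 4z^3.
Iterating the recurrence: a_0,…,a_{13} = -3, 2, 4, -14, 48, -122, 332, -838, 2184, -5554, 14308, -36542, 93792, -239978.

-239978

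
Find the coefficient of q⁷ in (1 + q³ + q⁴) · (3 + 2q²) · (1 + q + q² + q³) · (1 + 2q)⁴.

(1 + q³ + q⁴) has coefficients 1,0,0,1,1 for degrees 0…4.
(3 + 2q²) has coefficients 3,0,2,0,0,0,0,0 for degrees 0…7.
Multiplying by (1 + q + q² + q³) gives running coefficients 3,3,5,5,2,2,0,0 for degrees 0…7.
Finally multiplying by (1 + 2q)⁴, the product of all factors after the first has coefficients 3,27,101,213,306,346,304,192 for degrees 0…7.
[q⁷] = 1·192 + 1·306 + 1·213 = 711.

711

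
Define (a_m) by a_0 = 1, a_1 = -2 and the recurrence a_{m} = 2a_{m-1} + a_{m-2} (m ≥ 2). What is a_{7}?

-268

The ordinary generating function has denominator 1 - 2z - z^2.
Iterating the recurrence: a_0,…,a_{7} = 1, -2, -3, -8, -19, -46, -111, -268.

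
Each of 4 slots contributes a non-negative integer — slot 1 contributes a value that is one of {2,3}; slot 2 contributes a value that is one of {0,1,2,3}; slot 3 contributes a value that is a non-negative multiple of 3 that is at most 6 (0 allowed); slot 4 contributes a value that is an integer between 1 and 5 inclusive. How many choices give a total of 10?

The generating function for the choices is (q^2 + q^3)·(1 + q + q^2 + q^3)·(1 + q^3 + q^6)·(q + q^2 + q^3 + q^4 + q^5); the count is [q^10].
(q^2 + q^3) has coefficients 0,0,1,1 for degrees 0…3.
(1 + q + q^2 + q^3) has coefficients 1,1,1,1,0,0,0,0,0,0,0 for degrees 0…10.
Multiplying by (1 + q^3 + q^6) gives running coefficients 1,1,1,2,1,1,2,1,1,1,0 for degrees 0…10.
Finally multiplying by (q + q^2 + q^3 + q^4 + q^5), the product of all factors after the first has coefficients 0,1,2,3,5,6,6,7,7,6,6 for degrees 0…10.
[q^10] = 1·7 + 1·7 = 14.

14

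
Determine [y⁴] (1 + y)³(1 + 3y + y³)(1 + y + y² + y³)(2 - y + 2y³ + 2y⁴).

(1 + y)³ has coefficients 1,3,3,1 for degrees 0…3.
(1 + 3y + y³) has coefficients 1,3,0,1,0 for degrees 0…4.
Multiplying by (1 + y + y² + y³) gives running coefficients 1,4,4,5,4 for degrees 0…4.
Finally multiplying by (2 - y + 2y³ + 2y⁴), the product of all factors after the first has coefficients 2,7,4,8,13 for degrees 0…4.
[y⁴] = 1·13 + 3·8 + 3·4 + 1·7 = 56.

56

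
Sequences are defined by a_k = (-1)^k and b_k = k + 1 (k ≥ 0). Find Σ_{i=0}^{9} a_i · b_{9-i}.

5

The convolution is the x^9 coefficient of A(x)B(x).
Σ = 1·10 − 1·9 + 1·8 − 1·7 + 1·6 − 1·5 + 1·4 − 1·3 + 1·2 − 1·1 = 5.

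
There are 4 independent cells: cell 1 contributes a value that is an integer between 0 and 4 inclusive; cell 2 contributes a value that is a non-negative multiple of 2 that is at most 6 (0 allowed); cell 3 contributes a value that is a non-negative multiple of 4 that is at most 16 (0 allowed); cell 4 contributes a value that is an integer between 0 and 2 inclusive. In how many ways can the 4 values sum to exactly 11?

The generating function for the choices is (1 + q + q^2 + q^3 + q^4)·(1 + q^2 + q^4 + q^6)·(1 + q^4 + q^8 + q^12 + q^16)·(1 + q + q^2); the count is [q^11].
(1 + q + q^2 + q^3 + q^4) has coefficients 1,1,1,1,1 for degrees 0…4.
(1 + q^2 + q^4 + q^6) has coefficients 1,0,1,0,1,0,1,0,0,0,0,0 for degrees 0…11.
Multiplying by (1 + q^4 + q^8 + q^12 + q^16) gives running coefficients 1,0,1,0,2,0,2,0,2,0,2,0 for degrees 0…11.
Finally multiplying by (1 + q + q^2), the product of all factors after the first has coefficients 1,1,2,1,3,2,4,2,4,2,4,2 for degrees 0…11.
[q^11] = 1·2 + 1·4 + 1·2 + 1·4 + 1·2 = 14.

14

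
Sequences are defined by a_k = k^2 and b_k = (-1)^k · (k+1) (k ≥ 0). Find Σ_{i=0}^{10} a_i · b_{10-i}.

30

Write out a_i and b_{10-i} for i = 0,…,10 and sum the products.
Σ = 0·11 + 1·(-10) + 4·9 + 9·(-8) + 16·7 + 25·(-6) + 36·5 + 49·(-4) + 64·3 + 81·(-2) + 100·1 = 30.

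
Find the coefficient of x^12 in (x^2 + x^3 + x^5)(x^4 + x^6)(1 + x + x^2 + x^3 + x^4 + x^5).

5

(x^2 + x^3 + x^5) has coefficients 0,0,1,1,0,1 for degrees 0…5.
(x^4 + x^6) has coefficients 0,0,0,0,1,0,1,0,0,0,0,0,0 for degrees 0…12.
Finally multiplying by (1 + x + x^2 + x^3 + x^4 + x^5), the product of all factors after the first has coefficients 0,0,0,0,1,1,2,2,2,2,1,1,0 for degrees 0…12.
[x^12] = 1·1 + 1·2 + 1·2 = 5.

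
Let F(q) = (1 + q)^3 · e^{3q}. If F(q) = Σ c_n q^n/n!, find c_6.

15633

The EGF product rule gives c_6 = Σ_{k_1+k_2=6} C(6; k_1,k_2) · ∏ g_i(k_i), where (1+q)^3 gives the falling factorial (3)_k; e^{3q} gives (3)^k.
g_1(k) for k = 0…6: 1, 3, 6, 6, 0, 0, 0.
g_2(k) for k = 0…6: 1, 3, 9, 27, 81, 243, 729.
c_6 = Σ_k C(6,k)·g_1(k)·g_2(6−k) = 1·1·729 + 6·3·243 + 15·6·81 + 20·6·27 = 729 + 4374 + 7290 + 3240 = 15633.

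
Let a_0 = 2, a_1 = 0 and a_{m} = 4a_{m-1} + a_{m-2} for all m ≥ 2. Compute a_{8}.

10946

The ordinary generating function has denominator 1 - 4q - q^2.
Iterating the recurrence: a_0,…,a_{8} = 2, 0, 2, 8, 34, 144, 610, 2584, 10946.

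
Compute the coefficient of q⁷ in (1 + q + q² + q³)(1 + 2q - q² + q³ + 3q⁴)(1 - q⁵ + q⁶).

4

(1 + q + q² + q³) has coefficients 1,1,1,1 for degrees 0…3.
(1 + 2q - q² + q³ + 3q⁴) has coefficients 1,2,-1,1,3,0,0,0 for degrees 0…7.
Finally multiplying by (1 - q⁵ + q⁶), the product of all factors after the first has coefficients 1,2,-1,1,3,-1,-1,3 for degrees 0…7.
[q⁷] = 1·3 + 1·(-1) + 1·(-1) + 1·3 = 4.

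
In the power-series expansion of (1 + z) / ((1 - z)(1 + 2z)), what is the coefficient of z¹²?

Partial fractions give a closed form: a_n = (2/3)·1^n + (1/3)·(-2)^n.
At n = 12: a_12 = 1366.

1366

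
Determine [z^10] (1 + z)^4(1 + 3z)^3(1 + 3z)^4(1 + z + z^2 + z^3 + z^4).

(1 + z)^4 has coefficients 1,4,6,4,1 for degrees 0…4.
(1 + 3z)^3 has coefficients 1,9,27,27,0,0,0,0,0,0,0 for degrees 0…10.
Multiplying by (1 + 3z)^4 gives running coefficients 1,21,189,945,2835,5103,5103,2187,0,0,0 for degrees 0…10.
Finally multiplying by (1 + z + z^2 + z^3 + z^4), the product of all factors after the first has coefficients 1,22,211,1156,3991,9093,14175,16173,15228,12393,7290 for degrees 0…10.
[z^10] = 1·7290 + 4·12393 + 6·15228 + 4·16173 + 1·14175 = 227097.

227097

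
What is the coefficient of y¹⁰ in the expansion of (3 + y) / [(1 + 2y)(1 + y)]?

5118

Partial fractions give a closed form: a_n = (5)·(-2)^n + (-2)·(-1)^n.
At n = 10: a_10 = 5118.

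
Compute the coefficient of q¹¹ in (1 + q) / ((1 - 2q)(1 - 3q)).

702444

Partial fractions give a closed form: a_n = (-3)·2^n + (4)·3^n.
At n = 11: a_11 = 702444.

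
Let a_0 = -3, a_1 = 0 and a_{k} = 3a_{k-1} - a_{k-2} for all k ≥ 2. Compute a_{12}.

53133

The ordinary generating function has denominator 1 - 3x + x^2.
Iterating the recurrence: a_0,…,a_{12} = -3, 0, 3, 9, 24, 63, 165, 432, 1131, 2961, 7752, 20295, 53133.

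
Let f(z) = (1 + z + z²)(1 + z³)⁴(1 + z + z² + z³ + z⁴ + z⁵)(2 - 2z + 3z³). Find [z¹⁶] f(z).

(1 + z + z²) has coefficients 1,1,1 for degrees 0…2.
(1 + z³)⁴ has coefficients 1,0,0,4,0,0,6,0,0,4,0,0,1,0,0,0,0 for degrees 0…16.
Multiplying by (1 + z + z² + z³ + z⁴ + z⁵) gives running coefficients 1,1,1,5,5,5,10,10,10,10,10,10,5,5,5,1,1 for degrees 0…16.
Finally multiplying by (2 - 2z + 3z³), the product of all factors after the first has coefficients 2,0,0,11,3,3,25,15,15,30,30,30,20,30,30,7,15 for degrees 0…16.
[z¹⁶] = 1·15 + 1·7 + 1·30 = 52.

52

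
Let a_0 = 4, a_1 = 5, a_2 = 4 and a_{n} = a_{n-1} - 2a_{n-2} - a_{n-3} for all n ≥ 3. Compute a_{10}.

The ordinary generating function has denominator 1 - y + 2y^2 + y^3.
Iterating the recurrence: a_0,…,a_{10} = 4, 5, 4, -10, -23, -7, 49, 86, -5, -226, -302.

-302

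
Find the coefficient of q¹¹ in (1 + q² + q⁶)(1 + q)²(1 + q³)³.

(1 + q² + q⁶) has coefficients 1,0,1,0,0,0,1 for degrees 0…6.
(1 + q)² has coefficients 1,2,1,0,0,0,0,0,0,0,0,0 for degrees 0…11.
Finally multiplying by (1 + q³)³, the product of all factors after the first has coefficients 1,2,1,3,6,3,3,6,3,1,2,1 for degrees 0…11.
[q¹¹] = 1·1 + 1·1 + 1·3 = 5.

5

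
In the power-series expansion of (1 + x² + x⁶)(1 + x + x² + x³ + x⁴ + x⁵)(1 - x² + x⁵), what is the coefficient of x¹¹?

(1 + x² + x⁶) has coefficients 1,0,1,0,0,0,1 for degrees 0…6.
(1 + x + x² + x³ + x⁴ + x⁵) has coefficients 1,1,1,1,1,1,0,0,0,0,0,0 for degrees 0…11.
Finally multiplying by (1 - x² + x⁵), the product of all factors after the first has coefficients 1,1,0,0,0,1,0,0,1,1,1,0 for degrees 0…11.
[x¹¹] = 1·0 + 1·1 + 1·1 = 2.

2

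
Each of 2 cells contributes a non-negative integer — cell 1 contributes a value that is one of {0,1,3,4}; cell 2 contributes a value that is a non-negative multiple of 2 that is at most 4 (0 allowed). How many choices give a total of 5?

2

The generating function for the choices is (1 + x + x^3 + x^4)·(1 + x^2 + x^4); the count is [x^5].
(1 + x + x^3 + x^4) has coefficients 1,1,0,1,1 for degrees 0…4.
(1 + x^2 + x^4) has coefficients 1,0,1,0,1,0 for degrees 0…5.
[x^5] = 1·0 + 1·1 + 1·1 + 1·0 = 2.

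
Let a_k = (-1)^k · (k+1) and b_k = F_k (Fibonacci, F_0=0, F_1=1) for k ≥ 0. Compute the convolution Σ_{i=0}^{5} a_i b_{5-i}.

This is [x^5] in the product of the two ordinary generating functions.
Σ = 1·5 − 2·3 + 3·2 − 4·1 + 5·1 − 6·0 = 6.

6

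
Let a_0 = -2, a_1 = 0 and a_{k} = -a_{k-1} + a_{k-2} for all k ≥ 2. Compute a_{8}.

The ordinary generating function has denominator 1 + z - z^2.
Iterating the recurrence: a_0,…,a_{8} = -2, 0, -2, 2, -4, 6, -10, 16, -26.

-26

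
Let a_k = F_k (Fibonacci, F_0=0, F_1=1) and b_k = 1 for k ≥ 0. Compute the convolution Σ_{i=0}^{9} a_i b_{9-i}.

88

Write out a_i and b_{9-i} for i = 0,…,9 and sum the products.
Σ = 0·1 + 1·1 + 1·1 + 2·1 + 3·1 + 5·1 + 8·1 + 13·1 + 21·1 + 34·1 = 88.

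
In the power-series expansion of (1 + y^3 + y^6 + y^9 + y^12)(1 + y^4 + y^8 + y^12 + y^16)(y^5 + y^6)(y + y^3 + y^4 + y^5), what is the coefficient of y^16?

(1 + y^3 + y^6 + y^9 + y^12) has coefficients 1,0,0,1,0,0,1,0,0,1,0,0,1 for degrees 0…12.
(1 + y^4 + y^8 + y^12 + y^16) has coefficients 1,0,0,0,1,0,0,0,1,0,0,0,1,0,0,0,1 for degrees 0…16.
Multiplying by (y^5 + y^6) gives running coefficients 0,0,0,0,0,1,1,0,0,1,1,0,0,1,1,0,0 for degrees 0…16.
Finally multiplying by (y + y^3 + y^4 + y^5), the product of all factors after the first has coefficients 0,0,0,0,0,0,1,1,1,2,3,2,1,2,3,2,1 for degrees 0…16.
[y^16] = 1·1 + 1·2 + 1·3 + 1·1 + 1·0 = 7.

7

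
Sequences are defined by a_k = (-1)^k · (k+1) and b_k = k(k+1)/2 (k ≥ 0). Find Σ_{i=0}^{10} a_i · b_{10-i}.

15

This is [x^10] in the product of the two ordinary generating functions.
Σ = 1·55 − 2·45 + 3·36 − 4·28 + 5·21 − 6·15 + 7·10 − 8·6 + 9·3 − 10·1 + 11·0 = 15.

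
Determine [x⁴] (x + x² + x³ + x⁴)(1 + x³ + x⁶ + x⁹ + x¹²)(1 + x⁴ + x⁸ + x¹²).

2

(x + x² + x³ + x⁴) has coefficients 0,1,1,1,1 for degrees 0…4.
(1 + x³ + x⁶ + x⁹ + x¹²) has coefficients 1,0,0,1,0 for degrees 0…4.
Finally multiplying by (1 + x⁴ + x⁸ + x¹²), the product of all factors after the first has coefficients 1,0,0,1,1 for degrees 0…4.
[x⁴] = 1·1 + 1·0 + 1·0 + 1·1 = 2.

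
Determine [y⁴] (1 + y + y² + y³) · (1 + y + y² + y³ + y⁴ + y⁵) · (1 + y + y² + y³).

(1 + y + y² + y³) has coefficients 1,1,1,1 for degrees 0…3.
(1 + y + y² + y³ + y⁴ + y⁵) has coefficients 1,1,1,1,1 for degrees 0…4.
Finally multiplying by (1 + y + y² + y³), the product of all factors after the first has coefficients 1,2,3,4,4 for degrees 0…4.
[y⁴] = 1·4 + 1·4 + 1·3 + 1·2 = 13.

13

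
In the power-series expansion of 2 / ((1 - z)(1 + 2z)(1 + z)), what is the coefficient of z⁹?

Partial fractions give a closed form: a_n = (1/3)·1^n + (8/3)·(-2)^n + (-1)·(-1)^n.
At n = 9: a_9 = -1364.

-1364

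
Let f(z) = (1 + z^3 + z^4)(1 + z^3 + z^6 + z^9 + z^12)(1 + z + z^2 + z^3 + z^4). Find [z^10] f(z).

(1 + z^3 + z^4) has coefficients 1,0,0,1,1 for degrees 0…4.
(1 + z^3 + z^6 + z^9 + z^12) has coefficients 1,0,0,1,0,0,1,0,0,1,0 for degrees 0…10.
Finally multiplying by (1 + z + z^2 + z^3 + z^4), the product of all factors after the first has coefficients 1,1,1,2,2,1,2,2,1,2,2 for degrees 0…10.
[z^10] = 1·2 + 1·2 + 1·2 = 6.

6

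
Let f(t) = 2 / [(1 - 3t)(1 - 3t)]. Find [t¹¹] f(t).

The denominator gives the recurrence a_n = 6a_(n−1) − 9a_(n−2) for n ≥ 2; the numerator fixes a_0 = 2, a_1 = 12.
Iterating: 2, 12, 54, 216, 810, 2916, 10206, 34992, 118098, 393660, 1299078, 4251528, so a_11 = 4251528.

4251528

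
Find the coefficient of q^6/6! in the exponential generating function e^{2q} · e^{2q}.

The EGF product rule gives c_6 = Σ_{k_1+k_2=6} C(6; k_1,k_2) · ∏ g_i(k_i), where e^{2q} gives (2)^k; e^{2q} gives (2)^k.
g_1(k) for k = 0…6: 1, 2, 4, 8, 16, 32, 64.
g_2(k) for k = 0…6: 1, 2, 4, 8, 16, 32, 64.
c_6 = Σ_k C(6,k)·g_1(k)·g_2(6−k) = 1·1·64 + 6·2·32 + 15·4·16 + 20·8·8 + 15·16·4 + 6·32·2 + 1·64·1 = 64 + 384 + 960 + 1280 + 960 + 384 + 64 = 4096.

4096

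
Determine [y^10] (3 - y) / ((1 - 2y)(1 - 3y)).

The denominator gives the recurrence a_n = 5a_(n−1) − 6a_(n−2) for n ≥ 2; the numerator fixes a_0 = 3, a_1 = 14.
Iterating: 3, 14, 52, 176, 568, 1784, 5512, 16856, 51208, 154904, 467272, so a_10 = 467272.

467272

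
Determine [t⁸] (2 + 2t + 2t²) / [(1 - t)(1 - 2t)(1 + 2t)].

Partial fractions give a closed form: a_n = (-2)·1^n + (7/2)·2^n + (1/2)·(-2)^n.
At n = 8: a_8 = 1022.

1022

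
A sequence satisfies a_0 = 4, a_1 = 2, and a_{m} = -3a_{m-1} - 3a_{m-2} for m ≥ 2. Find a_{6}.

The ordinary generating function has denominator 1 + 3t + 3t^2.
Iterating the recurrence: a_0,…,a_{6} = 4, 2, -18, 48, -90, 126, -108.

-108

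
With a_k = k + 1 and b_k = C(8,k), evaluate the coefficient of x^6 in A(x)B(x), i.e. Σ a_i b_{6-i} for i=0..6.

This is [x^6] in the product of the two ordinary generating functions.
Σ = 1·28 + 2·56 + 3·70 + 4·56 + 5·28 + 6·8 + 7·1 = 769.

769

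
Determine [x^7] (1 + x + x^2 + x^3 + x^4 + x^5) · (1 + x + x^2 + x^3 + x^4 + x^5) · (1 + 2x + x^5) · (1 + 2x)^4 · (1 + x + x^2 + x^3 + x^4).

(1 + x + x^2 + x^3 + x^4 + x^5) has coefficients 1,1,1,1,1,1 for degrees 0…5.
(1 + x + x^2 + x^3 + x^4 + x^5) has coefficients 1,1,1,1,1,1,0,0 for degrees 0…7.
Multiplying by (1 + 2x + x^5) gives running coefficients 1,3,3,3,3,4,3,1 for degrees 0…7.
Multiplying by (1 + 2x)^4 gives running coefficients 1,11,51,131,211,244,251,265 for degrees 0…7.
Finally multiplying by (1 + x + x^2 + x^3 + x^4), the product of all factors after the first has coefficients 1,12,63,194,405,648,888,1102 for degrees 0…7.
[x^7] = 1·1102 + 1·888 + 1·648 + 1·405 + 1·194 + 1·63 = 3300.

3300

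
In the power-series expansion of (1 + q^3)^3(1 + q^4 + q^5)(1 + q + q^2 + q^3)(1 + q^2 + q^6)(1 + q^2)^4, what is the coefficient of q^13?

(1 + q^3)^3 has coefficients 1,0,0,3,0,0,3,0,0,1 for degrees 0…9.
(1 + q^4 + q^5) has coefficients 1,0,0,0,1,1,0,0,0,0,0,0,0,0 for degrees 0…13.
Multiplying by (1 + q + q^2 + q^3) gives running coefficients 1,1,1,1,1,2,2,2,1,0,0,0,0,0 for degrees 0…13.
Multiplying by (1 + q^2 + q^6) gives running coefficients 1,1,2,2,2,3,4,5,4,3,2,2,2,2 for degrees 0…13.
Finally multiplying by (1 + q^2)^4, the product of all factors after the first has coefficients 1,1,6,6,16,17,28,33,41,50,52,58,52,51 for degrees 0…13.
[q^13] = 1·51 + 3·52 + 3·33 + 1·16 = 322.

322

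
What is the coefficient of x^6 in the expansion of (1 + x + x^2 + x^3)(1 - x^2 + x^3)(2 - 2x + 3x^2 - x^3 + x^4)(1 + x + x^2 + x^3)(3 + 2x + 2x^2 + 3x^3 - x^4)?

59

(1 + x + x^2 + x^3) has coefficients 1,1,1,1 for degrees 0…3.
(1 - x^2 + x^3) has coefficients 1,0,-1,1,0,0,0 for degrees 0…6.
Multiplying by (2 - 2x + 3x^2 - x^3 + x^4) gives running coefficients 2,-2,1,3,-4,4,-2 for degrees 0…6.
Multiplying by (1 + x + x^2 + x^3) gives running coefficients 2,0,1,4,-2,4,1 for degrees 0…6.
Finally multiplying by (3 + 2x + 2x^2 + 3x^3 - x^4), the product of all factors after the first has coefficients 6,4,7,20,2,19,18 for degrees 0…6.
[x^6] = 1·18 + 1·19 + 1·2 + 1·20 = 59.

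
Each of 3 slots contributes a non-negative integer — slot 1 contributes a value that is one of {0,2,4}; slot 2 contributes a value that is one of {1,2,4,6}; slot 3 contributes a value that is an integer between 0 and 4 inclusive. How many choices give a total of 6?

8

The generating function for the choices is (1 + x^2 + x^4)·(x + x^2 + x^4 + x^6)·(1 + x + x^2 + x^3 + x^4); the count is [x^6].
(1 + x^2 + x^4) has coefficients 1,0,1,0,1 for degrees 0…4.
(x + x^2 + x^4 + x^6) has coefficients 0,1,1,0,1,0,1 for degrees 0…6.
Finally multiplying by (1 + x + x^2 + x^3 + x^4), the product of all factors after the first has coefficients 0,1,2,2,3,3,3 for degrees 0…6.
[x^6] = 1·3 + 1·3 + 1·2 = 8.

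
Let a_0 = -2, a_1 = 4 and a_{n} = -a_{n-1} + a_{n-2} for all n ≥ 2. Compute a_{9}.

178

The ordinary generating function has denominator 1 + y - y^2.
Iterating the recurrence: a_0,…,a_{9} = -2, 4, -6, 10, -16, 26, -42, 68, -110, 178.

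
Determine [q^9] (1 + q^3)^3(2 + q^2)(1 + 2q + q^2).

8

(1 + q^3)^3 has coefficients 1,0,0,3,0,0,3,0,0,1 for degrees 0…9.
(2 + q^2) has coefficients 2,0,1,0,0,0,0,0,0,0 for degrees 0…9.
Finally multiplying by (1 + 2q + q^2), the product of all factors after the first has coefficients 2,4,3,2,1,0,0,0,0,0 for degrees 0…9.
[q^9] = 1·0 + 3·0 + 3·2 + 1·2 = 8.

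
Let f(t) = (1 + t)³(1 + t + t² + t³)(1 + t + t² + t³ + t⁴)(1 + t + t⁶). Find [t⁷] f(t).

(1 + t)³ has coefficients 1,3,3,1 for degrees 0…3.
(1 + t + t² + t³) has coefficients 1,1,1,1,0,0,0,0 for degrees 0…7.
Multiplying by (1 + t + t² + t³ + t⁴) gives running coefficients 1,2,3,4,4,3,2,1 for degrees 0…7.
Finally multiplying by (1 + t + t⁶), the product of all factors after the first has coefficients 1,3,5,7,8,7,6,5 for degrees 0…7.
[t⁷] = 1·5 + 3·6 + 3·7 + 1·8 = 52.

52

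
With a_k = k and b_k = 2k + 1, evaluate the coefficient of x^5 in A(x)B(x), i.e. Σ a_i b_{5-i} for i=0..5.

55

This is [x^5] in the product of the two ordinary generating functions.
Σ = 0·11 + 1·9 + 2·7 + 3·5 + 4·3 + 5·1 = 55.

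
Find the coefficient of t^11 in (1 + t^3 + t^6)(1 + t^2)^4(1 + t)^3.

36

(1 + t^3 + t^6) has coefficients 1,0,0,1,0,0,1 for degrees 0…6.
(1 + t^2)^4 has coefficients 1,0,4,0,6,0,4,0,1,0,0,0 for degrees 0…11.
Finally multiplying by (1 + t)^3, the product of all factors after the first has coefficients 1,3,7,13,18,22,22,18,13,7,3,1 for degrees 0…11.
[t^11] = 1·1 + 1·13 + 1·22 = 36.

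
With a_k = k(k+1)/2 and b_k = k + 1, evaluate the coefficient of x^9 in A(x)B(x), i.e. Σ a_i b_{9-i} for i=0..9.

495

Write out a_i and b_{9-i} for i = 0,…,9 and sum the products.
Σ = 0·10 + 1·9 + 3·8 + 6·7 + 10·6 + 15·5 + 21·4 + 28·3 + 36·2 + 45·1 = 495.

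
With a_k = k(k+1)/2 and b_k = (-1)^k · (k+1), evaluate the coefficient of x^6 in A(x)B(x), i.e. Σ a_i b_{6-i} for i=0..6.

Write out a_i and b_{6-i} for i = 0,…,6 and sum the products.
Σ = 0·7 + 1·(-6) + 3·5 + 6·(-4) + 10·3 + 15·(-2) + 21·1 = 6.

6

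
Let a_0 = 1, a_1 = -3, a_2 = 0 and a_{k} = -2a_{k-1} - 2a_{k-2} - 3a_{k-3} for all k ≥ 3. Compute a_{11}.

The ordinary generating function has denominator 1 + 2t + 2t^2 + 3t^3.
Iterating the recurrence: a_0,…,a_{11} = 1, -3, 0, 3, 3, -12, 9, -3, 24, -69, 99, -132.

-132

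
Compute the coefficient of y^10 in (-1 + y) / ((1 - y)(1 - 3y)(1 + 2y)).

-35839

Partial fractions give a closed form: a_n = (-3/5)·3^n + (-2/5)·(-2)^n.
At n = 10: a_10 = -35839.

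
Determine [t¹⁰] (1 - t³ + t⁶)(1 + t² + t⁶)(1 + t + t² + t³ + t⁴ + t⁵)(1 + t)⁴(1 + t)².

58

(1 - t³ + t⁶) has coefficients 1,0,0,-1,0,0,1 for degrees 0…6.
(1 + t² + t⁶) has coefficients 1,0,1,0,0,0,1,0,0,0,0 for degrees 0…10.
Multiplying by (1 + t + t² + t³ + t⁴ + t⁵) gives running coefficients 1,1,2,2,2,2,2,2,1,1,1 for degrees 0…10.
Multiplying by (1 + t)⁴ gives running coefficients 1,5,12,20,27,31,32,32,31,27,21 for degrees 0…10.
Finally multiplying by (1 + t)², the product of all factors after the first has coefficients 1,7,23,49,79,105,121,127,127,121,106 for degrees 0…10.
[t¹⁰] = 1·106 − 1·127 + 1·79 = 58.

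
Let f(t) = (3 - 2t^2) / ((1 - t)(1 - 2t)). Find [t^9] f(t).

2559

The denominator gives the recurrence a_n = 3a_(n−1) − 2a_(n−2) for n ≥ 3; the numerator fixes a_0 = 3, a_1 = 9, a_2 = 19.
Iterating: 3, 9, 19, 39, 79, 159, 319, 639, 1279, 2559, so a_9 = 2559.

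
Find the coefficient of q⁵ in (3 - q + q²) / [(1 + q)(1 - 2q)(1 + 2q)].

-89

Partial fractions give a closed form: a_n = (-5/3)·(-1)^n + (11/12)·2^n + (15/4)·(-2)^n.
At n = 5: a_5 = -89.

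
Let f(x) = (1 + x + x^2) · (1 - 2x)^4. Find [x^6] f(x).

16

(1 + x + x^2) has coefficients 1,1,1 for degrees 0…2.
(1 - 2x)^4 has coefficients 1,-8,24,-32,16,0,0 for degrees 0…6.
[x^6] = 1·0 + 1·0 + 1·16 = 16.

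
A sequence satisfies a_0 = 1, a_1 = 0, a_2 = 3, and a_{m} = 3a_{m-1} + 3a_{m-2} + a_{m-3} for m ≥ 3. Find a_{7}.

The ordinary generating function has denominator 1 - 3x - 3x^2 - x^3.
Iterating the recurrence: a_0,…,a_{7} = 1, 0, 3, 10, 39, 150, 577, 2220.

2220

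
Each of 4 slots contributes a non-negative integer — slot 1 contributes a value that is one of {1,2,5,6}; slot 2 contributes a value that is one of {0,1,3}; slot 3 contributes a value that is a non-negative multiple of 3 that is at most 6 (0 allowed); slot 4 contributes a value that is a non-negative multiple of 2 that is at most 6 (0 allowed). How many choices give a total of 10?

12

The generating function for the choices is (x + x^2 + x^5 + x^6)·(1 + x + x^3)·(1 + x^3 + x^6)·(1 + x^2 + x^4 + x^6); the count is [x^10].
(x + x^2 + x^5 + x^6) has coefficients 0,1,1,0,0,1,1 for degrees 0…6.
(1 + x + x^3) has coefficients 1,1,0,1,0,0,0,0,0,0,0 for degrees 0…10.
Multiplying by (1 + x^3 + x^6) gives running coefficients 1,1,0,2,1,0,2,1,0,1,0 for degrees 0…10.
Finally multiplying by (1 + x^2 + x^4 + x^6), the product of all factors after the first has coefficients 1,1,1,3,2,3,4,4,3,4,3 for degrees 0…10.
[x^10] = 1·4 + 1·3 + 1·3 + 1·2 = 12.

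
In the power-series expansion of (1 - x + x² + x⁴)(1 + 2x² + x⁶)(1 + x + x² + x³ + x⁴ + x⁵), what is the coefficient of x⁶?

(1 - x + x² + x⁴) has coefficients 1,-1,1,0,1 for degrees 0…4.
(1 + 2x² + x⁶) has coefficients 1,0,2,0,0,0,1 for degrees 0…6.
Finally multiplying by (1 + x + x² + x³ + x⁴ + x⁵), the product of all factors after the first has coefficients 1,1,3,3,3,3,3 for degrees 0…6.
[x⁶] = 1·3 − 1·3 + 1·3 + 1·3 = 6.

6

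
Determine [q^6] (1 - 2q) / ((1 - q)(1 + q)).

Partial fractions give a closed form: a_n = (-1/2)·1^n + (3/2)·(-1)^n.
At n = 6: a_6 = 1.

1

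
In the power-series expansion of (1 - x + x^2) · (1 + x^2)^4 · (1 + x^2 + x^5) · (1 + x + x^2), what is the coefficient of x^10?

(1 - x + x^2) has coefficients 1,-1,1 for degrees 0…2.
(1 + x^2)^4 has coefficients 1,0,4,0,6,0,4,0,1,0,0 for degrees 0…10.
Multiplying by (1 + x^2 + x^5) gives running coefficients 1,0,5,0,10,1,10,4,5,6,1 for degrees 0…10.
Finally multiplying by (1 + x + x^2), the product of all factors after the first has coefficients 1,1,6,5,15,11,21,15,19,15,12 for degrees 0…10.
[x^10] = 1·12 − 1·15 + 1·19 = 16.

16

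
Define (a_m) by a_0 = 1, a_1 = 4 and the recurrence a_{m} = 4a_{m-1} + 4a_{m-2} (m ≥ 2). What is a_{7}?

The ordinary generating function has denominator 1 - 4z - 4z^2.
Iterating the recurrence: a_0,…,a_{7} = 1, 4, 20, 96, 464, 2240, 10816, 52224.

52224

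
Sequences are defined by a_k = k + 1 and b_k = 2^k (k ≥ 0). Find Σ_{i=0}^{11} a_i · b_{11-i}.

8178

This is [x^11] in the product of the two ordinary generating functions.
Σ = 1·2048 + 2·1024 + 3·512 + 4·256 + 5·128 + 6·64 + 7·32 + 8·16 + 9·8 + 10·4 + 11·2 + 12·1 = 8178.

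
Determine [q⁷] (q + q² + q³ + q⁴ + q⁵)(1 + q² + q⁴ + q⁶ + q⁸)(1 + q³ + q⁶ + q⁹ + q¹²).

(q + q² + q³ + q⁴ + q⁵) has coefficients 0,1,1,1,1,1 for degrees 0…5.
(1 + q² + q⁴ + q⁶ + q⁸) has coefficients 1,0,1,0,1,0,1,0 for degrees 0…7.
Finally multiplying by (1 + q³ + q⁶ + q⁹ + q¹²), the product of all factors after the first has coefficients 1,0,1,1,1,1,2,1 for degrees 0…7.
[q⁷] = 1·2 + 1·1 + 1·1 + 1·1 + 1·1 = 6.

6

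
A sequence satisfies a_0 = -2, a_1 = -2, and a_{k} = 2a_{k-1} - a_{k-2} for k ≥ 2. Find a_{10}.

The ordinary generating function has denominator 1 - 2y + y^2.
Iterating the recurrence: a_0,…,a_{10} = -2, -2, -2, -2, -2, -2, -2, -2, -2, -2, -2.

-2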